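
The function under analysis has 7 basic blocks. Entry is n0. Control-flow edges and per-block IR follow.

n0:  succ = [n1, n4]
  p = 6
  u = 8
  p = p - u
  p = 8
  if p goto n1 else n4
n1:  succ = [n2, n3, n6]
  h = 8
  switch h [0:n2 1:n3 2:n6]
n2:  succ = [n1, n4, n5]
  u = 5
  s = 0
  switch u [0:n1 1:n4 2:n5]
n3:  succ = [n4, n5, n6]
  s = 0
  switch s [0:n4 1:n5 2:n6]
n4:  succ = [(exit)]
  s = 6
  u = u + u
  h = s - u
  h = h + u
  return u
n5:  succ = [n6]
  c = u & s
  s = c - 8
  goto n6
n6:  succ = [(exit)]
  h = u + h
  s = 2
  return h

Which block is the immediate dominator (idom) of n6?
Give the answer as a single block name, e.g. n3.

idom tree: n1←n0 n2←n1 n3←n1 n4←n0 n5←n1 n6←n1
Dom at joins:
  n1: preds {n0,n2}: {n0} ∩ {n0,n1,n2} = {n0}; idom=n0
  n4: preds {n0,n2,n3}: {n0} ∩ {n0,n1,n2} ∩ {n0,n1,n3} = {n0}; idom=n0
  n5: preds {n2,n3}: {n0,n1,n2} ∩ {n0,n1,n3} = {n0,n1}; idom=n1
  n6: preds {n1,n3,n5}: {n0,n1} ∩ {n0,n1,n3} ∩ {n0,n1,n5} = {n0,n1}; idom=n1

idom(n6) = n1

Answer: n1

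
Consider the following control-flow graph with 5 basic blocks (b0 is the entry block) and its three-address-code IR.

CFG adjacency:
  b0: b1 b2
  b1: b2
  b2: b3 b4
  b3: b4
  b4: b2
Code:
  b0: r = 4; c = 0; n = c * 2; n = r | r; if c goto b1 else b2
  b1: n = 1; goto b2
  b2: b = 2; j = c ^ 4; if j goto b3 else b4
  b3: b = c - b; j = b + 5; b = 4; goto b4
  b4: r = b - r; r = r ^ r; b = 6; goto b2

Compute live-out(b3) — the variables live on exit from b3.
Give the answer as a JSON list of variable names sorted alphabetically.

Answer: ["b", "c", "r"]

Analysis:
Per-block:
  b0: {c,n,r} / ∅
  b1: {n} / ∅
  b2: {b,j} / {c}
  b3: {b,j} / {b,c}
  b4: {b,r} / {b,r}

Live sets:
  b0: in=∅ out={c,r}
  b1: in={c,r} out={c,r}
  b2: in={c,r} out={b,c,r}
  b3: in={b,c,r} out={b,c,r}
  b4: in={b,c,r} out={c,r}

live-out(b3) = ["b", "c", "r"]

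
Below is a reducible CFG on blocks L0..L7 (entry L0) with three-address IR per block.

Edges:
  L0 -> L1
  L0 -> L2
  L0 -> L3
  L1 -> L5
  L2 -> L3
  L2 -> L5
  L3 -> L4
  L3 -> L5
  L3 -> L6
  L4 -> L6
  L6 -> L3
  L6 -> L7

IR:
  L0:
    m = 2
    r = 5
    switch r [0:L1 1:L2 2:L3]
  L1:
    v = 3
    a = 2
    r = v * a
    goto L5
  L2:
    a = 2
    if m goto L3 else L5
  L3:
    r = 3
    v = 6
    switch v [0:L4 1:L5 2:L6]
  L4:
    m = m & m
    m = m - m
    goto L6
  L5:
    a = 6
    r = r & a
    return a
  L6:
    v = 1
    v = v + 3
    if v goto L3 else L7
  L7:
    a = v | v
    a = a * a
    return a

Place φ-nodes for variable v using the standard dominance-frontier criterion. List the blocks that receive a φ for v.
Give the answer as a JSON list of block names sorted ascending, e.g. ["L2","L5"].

Answer: ["L3", "L5"]

Working:
idom tree: L1←L0 L2←L0 L3←L0 L4←L3 L5←L0 L6←L3 L7←L6
Dom at joins:
  L3: preds {L0,L2,L6}: {L0} ∩ {L0,L2} ∩ {L0,L3,L6} = {L0}; idom=L0
  L5: preds {L1,L2,L3}: {L0,L1} ∩ {L0,L2} ∩ {L0,L3} = {L0}; idom=L0
  L6: preds {L3,L4}: {L0,L3} ∩ {L0,L3,L4} = {L0,L3}; idom=L3

DF walk-up:
  join L3 pred L0: · stop@L0
  join L3 pred L2: L2 stop@L0
  join L3 pred L6: L6→L3 stop@L0
  join L5 pred L1: L1 stop@L0
  join L5 pred L2: L2 stop@L0
  join L5 pred L3: L3 stop@L0
  join L6 pred L3: · stop@L3
  join L6 pred L4: L4 stop@L3
  L0: DF=∅
  L1: DF={L5}
  L2: DF={L3,L5}
  L3: DF={L3,L5}
  L4: DF={L6}
  L5: DF=∅
  L6: DF={L3}
  L7: DF=∅

φ for v: defs {L1,L3,L6}
  DF⁺ = {L3,L5}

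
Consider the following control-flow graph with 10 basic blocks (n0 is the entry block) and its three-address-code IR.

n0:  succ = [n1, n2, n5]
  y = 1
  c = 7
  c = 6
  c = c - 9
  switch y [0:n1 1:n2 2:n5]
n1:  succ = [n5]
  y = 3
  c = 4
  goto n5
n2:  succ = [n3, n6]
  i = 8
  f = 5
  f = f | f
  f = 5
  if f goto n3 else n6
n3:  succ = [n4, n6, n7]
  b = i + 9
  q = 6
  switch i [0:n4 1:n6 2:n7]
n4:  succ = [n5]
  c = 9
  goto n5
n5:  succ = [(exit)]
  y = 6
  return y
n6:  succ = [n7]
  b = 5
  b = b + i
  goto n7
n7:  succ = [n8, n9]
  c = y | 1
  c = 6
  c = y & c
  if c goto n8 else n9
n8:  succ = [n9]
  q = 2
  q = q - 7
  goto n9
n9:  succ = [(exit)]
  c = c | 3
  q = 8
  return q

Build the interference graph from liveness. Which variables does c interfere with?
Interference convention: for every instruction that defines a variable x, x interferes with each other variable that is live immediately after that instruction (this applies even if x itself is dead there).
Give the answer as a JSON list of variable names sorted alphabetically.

Per-block:
  n0: def={c,y} ue=∅
  n1: def={c,y} ue=∅
  n2: def={f,i} ue=∅
  n3: def={b,q} ue={i}
  n4: def={c} ue=∅
  n5: def={y} ue=∅
  n6: def={b} ue={i}
  n7: def={c} ue={y}
  n8: def={q} ue=∅
  n9: def={c,q} ue={c}

Live sets:
  n0 li=∅ lo={y}
  n1 li=∅ lo=∅
  n2 li={y} lo={i,y}
  n3 li={i,y} lo={i,y}
  n4 li=∅ lo=∅
  n5 li=∅ lo=∅
  n6 li={i,y} lo={y}
  n7 li={y} lo={c}
  n8 li={c} lo={c}
  n9 li={c} lo=∅

Interfere edges:
  b — {i,y}
  c — {q,y}
  f — {i,y}
  i — {b,f,q,y}
  q — {c,i,y}
  y — {b,c,f,i,q}

N(c) = ["q", "y"]

Answer: ["q", "y"]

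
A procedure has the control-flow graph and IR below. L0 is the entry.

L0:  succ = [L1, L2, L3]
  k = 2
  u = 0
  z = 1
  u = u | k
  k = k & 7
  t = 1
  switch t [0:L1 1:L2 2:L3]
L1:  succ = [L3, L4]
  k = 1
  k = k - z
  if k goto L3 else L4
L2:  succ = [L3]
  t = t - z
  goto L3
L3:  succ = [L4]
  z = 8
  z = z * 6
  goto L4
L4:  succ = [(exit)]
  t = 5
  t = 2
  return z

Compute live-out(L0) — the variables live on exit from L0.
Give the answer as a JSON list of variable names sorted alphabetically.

Answer: ["t", "z"]

Derivation:
Per-block:
  L0: {k,t,u,z} / ∅
  L1: {k} / {z}
  L2: {t} / {t,z}
  L3: {z} / ∅
  L4: {t} / {z}

Backward fixpoint:
  L0: in=∅ out={t,z}
  L1: in={z} out={z}
  L2: in={t,z} out=∅
  L3: in=∅ out={z}
  L4: in={z} out=∅

live-out(L0) = ["t", "z"]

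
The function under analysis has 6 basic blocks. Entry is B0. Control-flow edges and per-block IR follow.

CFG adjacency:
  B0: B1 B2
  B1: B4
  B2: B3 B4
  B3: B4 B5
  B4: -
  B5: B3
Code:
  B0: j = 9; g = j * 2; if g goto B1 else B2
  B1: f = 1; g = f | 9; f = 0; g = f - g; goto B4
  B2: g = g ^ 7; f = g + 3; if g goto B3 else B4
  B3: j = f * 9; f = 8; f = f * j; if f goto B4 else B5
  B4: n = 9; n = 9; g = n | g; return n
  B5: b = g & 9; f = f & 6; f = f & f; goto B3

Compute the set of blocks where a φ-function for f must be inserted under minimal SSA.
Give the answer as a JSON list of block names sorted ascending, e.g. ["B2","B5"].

Answer: ["B3", "B4"]

Analysis:
idom tree: B1←B0 B2←B0 B3←B2 B4←B0 B5←B3
Dom at joins:
  B3: preds {B2,B5}: {B0,B2} ∩ {B0,B2,B3,B5} = {B0,B2}; idom=B2
  B4: preds {B1,B2,B3}: {B0,B1} ∩ {B0,B2} ∩ {B0,B2,B3} = {B0}; idom=B0

DF derivation:
  join B3 pred B2: · stop@B2
  join B3 pred B5: B5→B3 stop@B2
  join B4 pred B1: B1 stop@B0
  join B4 pred B2: B2 stop@B0
  join B4 pred B3: B3→B2 stop@B0
  DF(B0)=∅
  DF(B1)={B4}
  DF(B2)={B4}
  DF(B3)={B3,B4}
  DF(B4)=∅
  DF(B5)={B3}

φ for f: defs {B1,B2,B3,B5}
  DF⁺ = {B3,B4}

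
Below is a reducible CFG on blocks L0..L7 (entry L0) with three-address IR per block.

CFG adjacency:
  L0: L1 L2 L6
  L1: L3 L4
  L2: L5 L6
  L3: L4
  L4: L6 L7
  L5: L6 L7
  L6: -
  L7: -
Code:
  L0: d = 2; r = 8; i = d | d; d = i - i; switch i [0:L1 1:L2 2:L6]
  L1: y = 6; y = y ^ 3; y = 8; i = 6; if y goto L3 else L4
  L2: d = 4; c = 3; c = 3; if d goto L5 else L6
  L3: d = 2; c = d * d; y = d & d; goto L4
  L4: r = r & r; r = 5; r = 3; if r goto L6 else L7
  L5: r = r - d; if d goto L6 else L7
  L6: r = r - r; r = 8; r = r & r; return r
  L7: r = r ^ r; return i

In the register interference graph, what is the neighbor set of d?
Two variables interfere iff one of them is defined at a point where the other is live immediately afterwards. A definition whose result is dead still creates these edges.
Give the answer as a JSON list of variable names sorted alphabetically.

def/use:
  L0: def={d,i,r} ue=∅
  L1: def={i,y} ue=∅
  L2: def={c,d} ue=∅
  L3: def={c,d,y} ue=∅
  L4: def={r} ue={r}
  L5: def={r} ue={d,r}
  L6: def={r} ue={r}
  L7: def={r} ue={i,r}

Live sets:
  L0 li=∅ lo={i,r}
  L1 li={r} lo={i,r}
  L2 li={i,r} lo={d,i,r}
  L3 li={i,r} lo={i,r}
  L4 li={i,r} lo={i,r}
  L5 li={d,i,r} lo={i,r}
  L6 li={r} lo=∅
  L7 li={i,r} lo=∅

Interfere edges:
  c — {d,i,r}
  d — {c,i,r}
  i — {c,d,r,y}
  r — {c,d,i,y}
  y — {i,r}

N(d) = ["c", "i", "r"]

Answer: ["c", "i", "r"]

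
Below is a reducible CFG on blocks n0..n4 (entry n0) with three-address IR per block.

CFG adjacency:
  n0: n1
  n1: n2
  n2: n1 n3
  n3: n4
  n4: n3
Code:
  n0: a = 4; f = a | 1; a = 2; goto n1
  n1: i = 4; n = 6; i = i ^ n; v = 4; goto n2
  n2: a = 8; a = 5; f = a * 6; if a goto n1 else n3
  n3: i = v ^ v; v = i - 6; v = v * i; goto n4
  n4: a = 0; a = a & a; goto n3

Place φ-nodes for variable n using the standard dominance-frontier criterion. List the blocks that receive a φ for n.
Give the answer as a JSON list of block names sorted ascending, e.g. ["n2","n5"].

idom tree: n1←n0 n2←n1 n3←n2 n4←n3
Join-block Dom:
  n1: preds {n0,n2}: {n0} ∩ {n0,n1,n2} = {n0}; idom=n0
  n3: preds {n2,n4}: {n0,n1,n2} ∩ {n0,n1,n2,n3,n4} = {n0,n1,n2}; idom=n2

DF derivation:
  n1←n0: walk · to n0
  n1←n2: walk n2→n1 to n0
  n3←n2: walk · to n2
  n3←n4: walk n4→n3 to n2
  n0 → ∅
  n1 → {n1}
  n2 → {n1}
  n3 → {n3}
  n4 → {n3}

φ for n: defs {n1}
  DF⁺ = {n1}

Answer: ["n1"]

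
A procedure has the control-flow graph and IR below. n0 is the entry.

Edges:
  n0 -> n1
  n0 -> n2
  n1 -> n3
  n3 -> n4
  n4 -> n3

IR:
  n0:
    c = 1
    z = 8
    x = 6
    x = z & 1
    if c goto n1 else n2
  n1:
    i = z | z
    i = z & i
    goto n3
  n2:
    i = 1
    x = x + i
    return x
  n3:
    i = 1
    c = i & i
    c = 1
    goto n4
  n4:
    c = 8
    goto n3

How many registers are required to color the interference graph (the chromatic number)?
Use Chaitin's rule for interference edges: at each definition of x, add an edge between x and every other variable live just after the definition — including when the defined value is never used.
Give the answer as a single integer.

def/use:
  n0: def={c,x,z} ue=∅
  n1: def={i} ue={z}
  n2: def={i,x} ue={x}
  n3: def={c,i} ue=∅
  n4: def={c} ue=∅

Liveness:
  n0: in=∅ out={x,z}
  n1: in={z} out=∅
  n2: in={x} out=∅
  n3: in=∅ out=∅
  n4: in=∅ out=∅

Conflict graph:
  c — {x,z}
  i — {x,z}
  x — {c,i,z}
  z — {c,i,x}

Chromatic number:
  clique {c,x,z} ⇒ need ≥ 3
  3-colouring: R0={x}  R1={z}  R2={c,i}
  χ = 3

Answer: 3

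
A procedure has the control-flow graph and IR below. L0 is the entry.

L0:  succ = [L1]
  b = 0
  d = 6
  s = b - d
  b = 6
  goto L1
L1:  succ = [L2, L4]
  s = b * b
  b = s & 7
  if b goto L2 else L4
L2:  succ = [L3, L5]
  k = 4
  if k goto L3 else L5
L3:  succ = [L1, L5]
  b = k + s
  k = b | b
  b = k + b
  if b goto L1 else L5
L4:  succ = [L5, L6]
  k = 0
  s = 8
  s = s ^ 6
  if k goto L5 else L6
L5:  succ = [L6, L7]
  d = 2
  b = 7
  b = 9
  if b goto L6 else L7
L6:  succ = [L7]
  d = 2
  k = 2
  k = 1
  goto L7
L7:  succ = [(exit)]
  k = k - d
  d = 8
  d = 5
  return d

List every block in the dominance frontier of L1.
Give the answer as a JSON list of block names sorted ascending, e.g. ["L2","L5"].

Answer: ["L1"]

Working:
idom tree: L1←L0 L2←L1 L3←L2 L4←L1 L5←L1 L6←L1 L7←L1
Join-block Dom:
  L1: preds {L0,L3}: {L0} ∩ {L0,L1,L2,L3} = {L0}; idom=L0
  L5: preds {L2,L3,L4}: {L0,L1,L2} ∩ {L0,L1,L2,L3} ∩ {L0,L1,L4} = {L0,L1}; idom=L1
  L6: preds {L4,L5}: {L0,L1,L4} ∩ {L0,L1,L5} = {L0,L1}; idom=L1
  L7: preds {L5,L6}: {L0,L1,L5} ∩ {L0,L1,L6} = {L0,L1}; idom=L1

DF derivation:
  L1←L0: walk · to L0
  L1←L3: walk L3→L2→L1 to L0
  L5←L2: walk L2 to L1
  L5←L3: walk L3→L2 to L1
  L5←L4: walk L4 to L1
  L6←L4: walk L4 to L1
  L6←L5: walk L5 to L1
  L7←L5: walk L5 to L1
  L7←L6: walk L6 to L1
  DF(L0)=∅
  DF(L1)={L1}
  DF(L2)={L1,L5}
  DF(L3)={L1,L5}
  DF(L4)={L5,L6}
  DF(L5)={L6,L7}
  DF(L6)={L7}
  DF(L7)=∅

DF(L1) = ["L1"]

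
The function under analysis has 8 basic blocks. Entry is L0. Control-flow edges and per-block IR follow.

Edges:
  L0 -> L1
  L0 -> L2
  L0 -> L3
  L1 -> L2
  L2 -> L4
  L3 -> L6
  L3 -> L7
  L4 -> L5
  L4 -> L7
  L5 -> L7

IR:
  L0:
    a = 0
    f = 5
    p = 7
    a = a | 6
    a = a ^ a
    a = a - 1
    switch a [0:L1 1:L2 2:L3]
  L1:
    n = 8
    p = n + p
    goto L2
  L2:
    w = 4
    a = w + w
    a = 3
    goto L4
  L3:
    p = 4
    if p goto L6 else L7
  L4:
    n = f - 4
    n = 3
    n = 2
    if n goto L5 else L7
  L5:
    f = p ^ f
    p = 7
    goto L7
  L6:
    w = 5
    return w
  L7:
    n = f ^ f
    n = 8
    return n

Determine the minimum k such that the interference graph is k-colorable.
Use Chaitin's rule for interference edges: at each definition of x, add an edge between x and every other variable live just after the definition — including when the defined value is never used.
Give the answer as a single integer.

Block summaries:
  L0 def {a,f,p} use ∅
  L1 def {n,p} use {p}
  L2 def {a,w} use ∅
  L3 def {p} use ∅
  L4 def {n} use {f}
  L5 def {f,p} use {f,p}
  L6 def {w} use ∅
  L7 def {n} use {f}

Backward fixpoint:
  L0 li=∅ lo={f,p}
  L1 li={f,p} lo={f,p}
  L2 li={f,p} lo={f,p}
  L3 li={f} lo={f}
  L4 li={f,p} lo={f,p}
  L5 li={f,p} lo={f}
  L6 li=∅ lo=∅
  L7 li={f} lo=∅

Interference:
  a — {f,p}
  f — {a,n,p,w}
  n — {f,p}
  p — {a,f,n,w}
  w — {f,p}

Chromatic number:
  lower bound: {a,f,p} mutually conflict ⇒ χ ≥ 3
  assign a→r2 f→r0 n→r2 p→r1 w→r2 — no edge inside a register ⇒ χ ≤ 3
  χ = 3

Answer: 3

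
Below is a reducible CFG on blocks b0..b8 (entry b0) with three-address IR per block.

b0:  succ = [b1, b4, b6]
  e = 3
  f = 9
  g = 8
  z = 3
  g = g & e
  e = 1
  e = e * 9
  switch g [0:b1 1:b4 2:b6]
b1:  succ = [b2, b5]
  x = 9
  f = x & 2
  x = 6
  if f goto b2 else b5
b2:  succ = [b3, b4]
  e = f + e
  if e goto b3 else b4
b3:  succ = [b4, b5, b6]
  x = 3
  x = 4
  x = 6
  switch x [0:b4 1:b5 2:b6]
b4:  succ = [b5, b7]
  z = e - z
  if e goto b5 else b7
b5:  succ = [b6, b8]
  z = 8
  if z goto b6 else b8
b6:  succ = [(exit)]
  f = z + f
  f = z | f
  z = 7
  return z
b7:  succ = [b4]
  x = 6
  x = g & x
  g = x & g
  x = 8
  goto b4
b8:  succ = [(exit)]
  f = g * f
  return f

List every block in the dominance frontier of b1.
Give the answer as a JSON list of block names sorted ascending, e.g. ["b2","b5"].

Answer: ["b4", "b5", "b6"]

Analysis:
idom tree: b1←b0 b2←b1 b3←b2 b4←b0 b5←b0 b6←b0 b7←b4 b8←b5
Join-block Dom:
  b4: preds {b0,b2,b3,b7}: {b0} ∩ {b0,b1,b2} ∩ {b0,b1,b2,b3} ∩ {b0,b4,b7} = {b0}; idom=b0
  b5: preds {b1,b3,b4}: {b0,b1} ∩ {b0,b1,b2,b3} ∩ {b0,b4} = {b0}; idom=b0
  b6: preds {b0,b3,b5}: {b0} ∩ {b0,b1,b2,b3} ∩ {b0,b5} = {b0}; idom=b0

DF derivation:
  join b4 pred b0: · stop@b0
  join b4 pred b2: b2→b1 stop@b0
  join b4 pred b3: b3→b2→b1 stop@b0
  join b4 pred b7: b7→b4 stop@b0
  join b5 pred b1: b1 stop@b0
  join b5 pred b3: b3→b2→b1 stop@b0
  join b5 pred b4: b4 stop@b0
  join b6 pred b0: · stop@b0
  join b6 pred b3: b3→b2→b1 stop@b0
  join b6 pred b5: b5 stop@b0
  b0 → ∅
  b1 → {b4,b5,b6}
  b2 → {b4,b5,b6}
  b3 → {b4,b5,b6}
  b4 → {b4,b5}
  b5 → {b6}
  b6 → ∅
  b7 → {b4}
  b8 → ∅

DF(b1) = ["b4", "b5", "b6"]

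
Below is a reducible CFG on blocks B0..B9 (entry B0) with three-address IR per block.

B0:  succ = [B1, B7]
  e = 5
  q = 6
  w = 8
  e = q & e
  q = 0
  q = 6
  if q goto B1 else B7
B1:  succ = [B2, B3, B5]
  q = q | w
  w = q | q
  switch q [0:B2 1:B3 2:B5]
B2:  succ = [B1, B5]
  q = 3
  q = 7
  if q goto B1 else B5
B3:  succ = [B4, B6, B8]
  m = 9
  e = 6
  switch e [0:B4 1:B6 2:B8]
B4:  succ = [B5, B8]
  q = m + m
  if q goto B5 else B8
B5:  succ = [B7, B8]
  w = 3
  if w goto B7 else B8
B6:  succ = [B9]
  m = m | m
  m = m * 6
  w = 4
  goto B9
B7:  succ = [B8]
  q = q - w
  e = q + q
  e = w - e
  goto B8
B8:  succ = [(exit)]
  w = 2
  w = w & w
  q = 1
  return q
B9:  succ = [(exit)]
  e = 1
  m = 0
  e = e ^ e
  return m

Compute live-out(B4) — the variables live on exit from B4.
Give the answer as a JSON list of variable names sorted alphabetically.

Answer: ["q"]

Derivation:
Block summaries:
  B0: def={e,q,w} ue=∅
  B1: def={q,w} ue={q,w}
  B2: def={q} ue=∅
  B3: def={e,m} ue=∅
  B4: def={q} ue={m}
  B5: def={w} ue=∅
  B6: def={m,w} ue={m}
  B7: def={e,q} ue={q,w}
  B8: def={q,w} ue=∅
  B9: def={e,m} ue=∅

Backward fixpoint:
  B0 li=∅ lo={q,w}
  B1 li={q,w} lo={q,w}
  B2 li={w} lo={q,w}
  B3 li=∅ lo={m}
  B4 li={m} lo={q}
  B5 li={q} lo={q,w}
  B6 li={m} lo=∅
  B7 li={q,w} lo=∅
  B8 li=∅ lo=∅
  B9 li=∅ lo=∅

live-out(B4) = ["q"]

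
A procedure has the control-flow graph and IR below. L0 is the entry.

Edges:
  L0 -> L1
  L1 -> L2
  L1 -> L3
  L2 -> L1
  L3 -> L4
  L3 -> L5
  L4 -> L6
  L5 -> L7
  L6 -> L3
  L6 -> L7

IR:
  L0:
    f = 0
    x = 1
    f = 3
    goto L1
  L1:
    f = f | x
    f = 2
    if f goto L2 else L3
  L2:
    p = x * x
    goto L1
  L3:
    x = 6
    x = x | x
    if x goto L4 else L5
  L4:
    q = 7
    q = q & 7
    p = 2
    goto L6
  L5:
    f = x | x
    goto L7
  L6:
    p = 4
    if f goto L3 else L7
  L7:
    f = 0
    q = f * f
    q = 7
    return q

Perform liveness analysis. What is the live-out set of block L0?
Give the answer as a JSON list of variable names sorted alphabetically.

Answer: ["f", "x"]

Derivation:
def/use:
  L0: def={f,x} ue=∅
  L1: def={f} ue={f,x}
  L2: def={p} ue={x}
  L3: def={x} ue=∅
  L4: def={p,q} ue=∅
  L5: def={f} ue={x}
  L6: def={p} ue={f}
  L7: def={f,q} ue=∅

Liveness:
  L0 li=∅ lo={f,x}
  L1 li={f,x} lo={f,x}
  L2 li={f,x} lo={f,x}
  L3 li={f} lo={f,x}
  L4 li={f} lo={f}
  L5 li={x} lo=∅
  L6 li={f} lo={f}
  L7 li=∅ lo=∅

live-out(L0) = ["f", "x"]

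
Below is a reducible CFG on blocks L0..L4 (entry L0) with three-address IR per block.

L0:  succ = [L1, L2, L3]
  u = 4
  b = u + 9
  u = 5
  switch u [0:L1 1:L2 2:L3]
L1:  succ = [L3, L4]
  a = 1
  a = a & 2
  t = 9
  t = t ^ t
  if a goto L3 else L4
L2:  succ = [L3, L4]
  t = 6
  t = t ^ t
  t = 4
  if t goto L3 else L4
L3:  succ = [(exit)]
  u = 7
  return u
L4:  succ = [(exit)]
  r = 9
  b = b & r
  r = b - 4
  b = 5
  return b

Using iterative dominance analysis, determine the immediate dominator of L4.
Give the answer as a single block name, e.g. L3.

Answer: L0

Derivation:
idom tree: L1←L0 L2←L0 L3←L0 L4←L0
Dom∩ at merges:
  L3: preds {L0,L1,L2}: {L0} ∩ {L0,L1} ∩ {L0,L2} = {L0}; idom=L0
  L4: preds {L1,L2}: {L0,L1} ∩ {L0,L2} = {L0}; idom=L0

idom(L4) = L0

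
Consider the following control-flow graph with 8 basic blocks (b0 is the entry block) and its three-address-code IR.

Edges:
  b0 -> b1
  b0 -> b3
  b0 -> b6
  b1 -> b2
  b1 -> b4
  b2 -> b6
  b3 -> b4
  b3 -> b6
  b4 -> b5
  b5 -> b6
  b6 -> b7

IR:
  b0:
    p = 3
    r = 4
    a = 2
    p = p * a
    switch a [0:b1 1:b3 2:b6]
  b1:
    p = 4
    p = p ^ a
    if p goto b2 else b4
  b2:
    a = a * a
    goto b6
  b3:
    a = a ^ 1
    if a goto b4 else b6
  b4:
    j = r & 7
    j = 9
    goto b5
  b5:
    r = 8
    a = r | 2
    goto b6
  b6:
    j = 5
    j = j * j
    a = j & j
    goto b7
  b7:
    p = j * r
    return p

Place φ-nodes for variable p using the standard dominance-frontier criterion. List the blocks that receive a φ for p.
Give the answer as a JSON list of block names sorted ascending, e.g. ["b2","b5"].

Answer: ["b4", "b6"]

Working:
idom tree: b1←b0 b2←b1 b3←b0 b4←b0 b5←b4 b6←b0 b7←b6
Join-block Dom:
  b4: preds {b1,b3}: {b0,b1} ∩ {b0,b3} = {b0}; idom=b0
  b6: preds {b0,b2,b3,b5}: {b0} ∩ {b0,b1,b2} ∩ {b0,b3} ∩ {b0,b4,b5} = {b0}; idom=b0

Frontier:
  join b4 pred b1: b1 stop@b0
  join b4 pred b3: b3 stop@b0
  join b6 pred b0: · stop@b0
  join b6 pred b2: b2→b1 stop@b0
  join b6 pred b3: b3 stop@b0
  join b6 pred b5: b5→b4 stop@b0
  b0: DF=∅
  b1: DF={b4,b6}
  b2: DF={b6}
  b3: DF={b4,b6}
  b4: DF={b6}
  b5: DF={b6}
  b6: DF=∅
  b7: DF=∅

φ for p: defs {b0,b1,b7}
  DF⁺ = {b4,b6}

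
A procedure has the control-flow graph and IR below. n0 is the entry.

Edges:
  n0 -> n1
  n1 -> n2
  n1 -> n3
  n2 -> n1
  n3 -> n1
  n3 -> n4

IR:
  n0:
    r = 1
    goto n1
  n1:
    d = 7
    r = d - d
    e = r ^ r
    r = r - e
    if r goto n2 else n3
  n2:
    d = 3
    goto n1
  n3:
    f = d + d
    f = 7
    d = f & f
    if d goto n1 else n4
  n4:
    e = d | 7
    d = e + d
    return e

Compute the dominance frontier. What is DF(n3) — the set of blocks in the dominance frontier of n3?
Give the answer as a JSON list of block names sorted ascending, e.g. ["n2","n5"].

idom tree: n1←n0 n2←n1 n3←n1 n4←n3
Dom at joins:
  n1: preds {n0,n2,n3}: {n0} ∩ {n0,n1,n2} ∩ {n0,n1,n3} = {n0}; idom=n0

Frontier:
  join n1 pred n0: · stop@n0
  join n1 pred n2: n2→n1 stop@n0
  join n1 pred n3: n3→n1 stop@n0
  n0 → ∅
  n1 → {n1}
  n2 → {n1}
  n3 → {n1}
  n4 → ∅

DF(n3) = ["n1"]

Answer: ["n1"]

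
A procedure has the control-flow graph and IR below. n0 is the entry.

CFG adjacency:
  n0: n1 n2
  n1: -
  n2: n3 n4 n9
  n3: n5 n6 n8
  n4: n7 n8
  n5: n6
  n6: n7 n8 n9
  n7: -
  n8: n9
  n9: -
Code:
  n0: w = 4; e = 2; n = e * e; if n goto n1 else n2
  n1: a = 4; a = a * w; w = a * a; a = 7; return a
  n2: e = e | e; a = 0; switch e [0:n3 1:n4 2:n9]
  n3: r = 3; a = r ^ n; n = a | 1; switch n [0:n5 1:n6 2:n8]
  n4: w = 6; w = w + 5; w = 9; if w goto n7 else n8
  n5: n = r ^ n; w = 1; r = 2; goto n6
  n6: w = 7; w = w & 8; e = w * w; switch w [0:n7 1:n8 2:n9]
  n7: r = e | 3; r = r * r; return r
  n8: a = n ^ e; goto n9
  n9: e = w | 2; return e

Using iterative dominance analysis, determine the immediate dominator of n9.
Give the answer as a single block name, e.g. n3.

Answer: n2

Analysis:
idom tree: n1←n0 n2←n0 n3←n2 n4←n2 n5←n3 n6←n3 n7←n2 n8←n2 n9←n2
Dom∩ at merges:
  n6: preds {n3,n5}: {n0,n2,n3} ∩ {n0,n2,n3,n5} = {n0,n2,n3}; idom=n3
  n7: preds {n4,n6}: {n0,n2,n4} ∩ {n0,n2,n3,n6} = {n0,n2}; idom=n2
  n8: preds {n3,n4,n6}: {n0,n2,n3} ∩ {n0,n2,n4} ∩ {n0,n2,n3,n6} = {n0,n2}; idom=n2
  n9: preds {n2,n6,n8}: {n0,n2} ∩ {n0,n2,n3,n6} ∩ {n0,n2,n8} = {n0,n2}; idom=n2

idom(n9) = n2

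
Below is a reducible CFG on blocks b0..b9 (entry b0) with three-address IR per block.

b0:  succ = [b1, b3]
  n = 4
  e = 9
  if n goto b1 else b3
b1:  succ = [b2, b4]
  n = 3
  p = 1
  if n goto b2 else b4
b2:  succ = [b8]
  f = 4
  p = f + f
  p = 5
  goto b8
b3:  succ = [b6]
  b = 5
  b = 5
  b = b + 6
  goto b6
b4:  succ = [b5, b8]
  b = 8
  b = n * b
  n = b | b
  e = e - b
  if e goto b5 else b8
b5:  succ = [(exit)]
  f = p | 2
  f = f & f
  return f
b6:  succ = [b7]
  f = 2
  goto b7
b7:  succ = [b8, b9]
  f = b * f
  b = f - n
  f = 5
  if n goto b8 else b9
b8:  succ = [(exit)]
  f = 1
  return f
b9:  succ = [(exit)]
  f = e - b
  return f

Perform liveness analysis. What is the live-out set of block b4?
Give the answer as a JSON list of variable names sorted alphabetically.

Block summaries:
  b0: def={e,n} ue=∅
  b1: def={n,p} ue=∅
  b2: def={f,p} ue=∅
  b3: def={b} ue=∅
  b4: def={b,e,n} ue={e,n}
  b5: def={f} ue={p}
  b6: def={f} ue=∅
  b7: def={b,f} ue={b,f,n}
  b8: def={f} ue=∅
  b9: def={f} ue={b,e}

Liveness:
  live b0: ∅→{e,n}
  live b1: {e}→{e,n,p}
  live b2: ∅→∅
  live b3: {e,n}→{b,e,n}
  live b4: {e,n,p}→{p}
  live b5: {p}→∅
  live b6: {b,e,n}→{b,e,f,n}
  live b7: {b,e,f,n}→{b,e}
  live b8: ∅→∅
  live b9: {b,e}→∅

live-out(b4) = ["p"]

Answer: ["p"]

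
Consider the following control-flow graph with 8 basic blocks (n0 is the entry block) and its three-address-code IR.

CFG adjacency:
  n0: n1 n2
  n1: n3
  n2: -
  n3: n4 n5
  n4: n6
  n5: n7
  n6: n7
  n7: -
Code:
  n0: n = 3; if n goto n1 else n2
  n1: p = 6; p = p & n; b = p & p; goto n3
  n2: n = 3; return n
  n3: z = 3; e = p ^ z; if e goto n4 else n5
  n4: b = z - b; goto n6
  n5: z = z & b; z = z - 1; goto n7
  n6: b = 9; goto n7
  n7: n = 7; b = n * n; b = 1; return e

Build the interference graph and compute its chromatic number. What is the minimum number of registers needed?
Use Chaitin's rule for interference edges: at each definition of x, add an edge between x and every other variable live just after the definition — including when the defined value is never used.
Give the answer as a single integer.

Answer: 3

Derivation:
Block summaries:
  n0: def={n} ue=∅
  n1: def={b,p} ue={n}
  n2: def={n} ue=∅
  n3: def={e,z} ue={p}
  n4: def={b} ue={b,z}
  n5: def={z} ue={b,z}
  n6: def={b} ue=∅
  n7: def={b,n} ue={e}

Live sets:
  n0 li=∅ lo={n}
  n1 li={n} lo={b,p}
  n2 li=∅ lo=∅
  n3 li={b,p} lo={b,e,z}
  n4 li={b,e,z} lo={e}
  n5 li={b,e,z} lo={e}
  n6 li={e} lo={e}
  n7 li={e} lo=∅

Interfere edges:
  b — {e,p,z}
  e — {b,n,z}
  n — {e,p}
  p — {b,n,z}
  z — {b,e,p}

Colouring:
  clique {b,e,z} ⇒ need ≥ 3
  assign b→c0 e→c1 n→c0 p→c1 z→c2 — no edge inside a register ⇒ χ ≤ 3
  χ = 3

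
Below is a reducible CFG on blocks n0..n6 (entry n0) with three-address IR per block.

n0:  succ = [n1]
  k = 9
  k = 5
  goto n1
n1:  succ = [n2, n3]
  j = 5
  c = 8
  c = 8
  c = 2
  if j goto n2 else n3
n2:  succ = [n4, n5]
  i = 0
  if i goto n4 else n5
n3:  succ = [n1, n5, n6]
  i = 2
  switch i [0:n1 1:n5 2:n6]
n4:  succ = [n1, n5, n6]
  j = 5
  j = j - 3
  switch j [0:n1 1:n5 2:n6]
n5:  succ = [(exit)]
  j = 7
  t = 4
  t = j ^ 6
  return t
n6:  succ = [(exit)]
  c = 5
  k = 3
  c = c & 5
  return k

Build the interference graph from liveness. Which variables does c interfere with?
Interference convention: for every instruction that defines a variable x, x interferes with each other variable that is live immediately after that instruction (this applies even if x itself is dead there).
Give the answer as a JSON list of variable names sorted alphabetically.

Block summaries:
  n0: def={k} ue=∅
  n1: def={c,j} ue=∅
  n2: def={i} ue=∅
  n3: def={i} ue=∅
  n4: def={j} ue=∅
  n5: def={j,t} ue=∅
  n6: def={c,k} ue=∅

Live sets:
  n0: in=∅ out=∅
  n1: in=∅ out=∅
  n2: in=∅ out=∅
  n3: in=∅ out=∅
  n4: in=∅ out=∅
  n5: in=∅ out=∅
  n6: in=∅ out=∅

Conflict graph:
  c↔{j,k}
  i↔∅
  j↔{c,t}
  k↔{c}
  t↔{j}

N(c) = ["j", "k"]

Answer: ["j", "k"]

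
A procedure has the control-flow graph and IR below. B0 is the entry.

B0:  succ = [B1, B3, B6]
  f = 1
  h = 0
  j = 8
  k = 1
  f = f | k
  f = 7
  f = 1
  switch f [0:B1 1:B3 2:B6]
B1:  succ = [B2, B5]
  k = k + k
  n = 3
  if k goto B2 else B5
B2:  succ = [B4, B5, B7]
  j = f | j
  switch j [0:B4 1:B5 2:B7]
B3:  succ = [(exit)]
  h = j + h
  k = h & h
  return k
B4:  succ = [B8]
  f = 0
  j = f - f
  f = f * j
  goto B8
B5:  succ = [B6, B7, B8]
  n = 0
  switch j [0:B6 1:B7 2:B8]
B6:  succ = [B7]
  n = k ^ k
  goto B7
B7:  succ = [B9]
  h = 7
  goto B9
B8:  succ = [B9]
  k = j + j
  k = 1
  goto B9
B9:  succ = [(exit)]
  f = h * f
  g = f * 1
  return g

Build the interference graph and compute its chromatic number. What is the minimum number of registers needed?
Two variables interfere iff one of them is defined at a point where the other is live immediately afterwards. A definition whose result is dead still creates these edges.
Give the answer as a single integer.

def/use:
  B0: {f,h,j,k} / ∅
  B1: {k,n} / {k}
  B2: {j} / {f,j}
  B3: {h,k} / {h,j}
  B4: {f,j} / ∅
  B5: {n} / {j}
  B6: {n} / {k}
  B7: {h} / ∅
  B8: {k} / {j}
  B9: {f,g} / {f,h}

Live sets:
  B0: in=∅ out={f,h,j,k}
  B1: in={f,h,j,k} out={f,h,j,k}
  B2: in={f,h,j,k} out={f,h,j,k}
  B3: in={h,j} out=∅
  B4: in={h} out={f,h,j}
  B5: in={f,h,j,k} out={f,h,j,k}
  B6: in={f,k} out={f}
  B7: in={f} out={f,h}
  B8: in={f,h,j} out={f,h}
  B9: in={f,h} out=∅

Interfere edges:
  f — {h,j,k,n}
  g — ∅
  h — {f,j,k,n}
  j — {f,h,k,n}
  k — {f,h,j,n}
  n — {f,h,j,k}

Chromatic number:
  lower bound: {f,h,j,k,n} mutually conflict ⇒ χ ≥ 5
  5-colouring: R0={f,g}  R1={h}  R2={j}  R3={k}  R4={n}
  χ = 5

Answer: 5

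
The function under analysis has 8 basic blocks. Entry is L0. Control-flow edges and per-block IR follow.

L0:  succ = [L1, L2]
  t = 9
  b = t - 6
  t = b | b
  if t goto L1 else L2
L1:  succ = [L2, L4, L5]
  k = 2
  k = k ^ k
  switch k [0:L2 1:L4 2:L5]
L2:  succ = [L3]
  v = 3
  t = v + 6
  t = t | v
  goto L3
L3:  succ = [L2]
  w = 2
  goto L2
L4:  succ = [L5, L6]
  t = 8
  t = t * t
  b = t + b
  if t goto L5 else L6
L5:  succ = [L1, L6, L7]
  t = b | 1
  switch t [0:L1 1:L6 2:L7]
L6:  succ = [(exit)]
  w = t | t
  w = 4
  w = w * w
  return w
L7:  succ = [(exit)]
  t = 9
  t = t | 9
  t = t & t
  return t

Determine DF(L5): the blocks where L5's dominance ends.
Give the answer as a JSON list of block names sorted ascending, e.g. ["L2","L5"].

Answer: ["L1", "L6"]

Working:
idom tree: L1←L0 L2←L0 L3←L2 L4←L1 L5←L1 L6←L1 L7←L5
Dom∩ at merges:
  L1: preds {L0,L5}: {L0} ∩ {L0,L1,L5} = {L0}; idom=L0
  L2: preds {L0,L1,L3}: {L0} ∩ {L0,L1} ∩ {L0,L2,L3} = {L0}; idom=L0
  L5: preds {L1,L4}: {L0,L1} ∩ {L0,L1,L4} = {L0,L1}; idom=L1
  L6: preds {L4,L5}: {L0,L1,L4} ∩ {L0,L1,L5} = {L0,L1}; idom=L1

Frontier:
  join L1 pred L0: · stop@L0
  join L1 pred L5: L5→L1 stop@L0
  join L2 pred L0: · stop@L0
  join L2 pred L1: L1 stop@L0
  join L2 pred L3: L3→L2 stop@L0
  join L5 pred L1: · stop@L1
  join L5 pred L4: L4 stop@L1
  join L6 pred L4: L4 stop@L1
  join L6 pred L5: L5 stop@L1
  DF(L0)=∅
  DF(L1)={L1,L2}
  DF(L2)={L2}
  DF(L3)={L2}
  DF(L4)={L5,L6}
  DF(L5)={L1,L6}
  DF(L6)=∅
  DF(L7)=∅

DF(L5) = ["L1", "L6"]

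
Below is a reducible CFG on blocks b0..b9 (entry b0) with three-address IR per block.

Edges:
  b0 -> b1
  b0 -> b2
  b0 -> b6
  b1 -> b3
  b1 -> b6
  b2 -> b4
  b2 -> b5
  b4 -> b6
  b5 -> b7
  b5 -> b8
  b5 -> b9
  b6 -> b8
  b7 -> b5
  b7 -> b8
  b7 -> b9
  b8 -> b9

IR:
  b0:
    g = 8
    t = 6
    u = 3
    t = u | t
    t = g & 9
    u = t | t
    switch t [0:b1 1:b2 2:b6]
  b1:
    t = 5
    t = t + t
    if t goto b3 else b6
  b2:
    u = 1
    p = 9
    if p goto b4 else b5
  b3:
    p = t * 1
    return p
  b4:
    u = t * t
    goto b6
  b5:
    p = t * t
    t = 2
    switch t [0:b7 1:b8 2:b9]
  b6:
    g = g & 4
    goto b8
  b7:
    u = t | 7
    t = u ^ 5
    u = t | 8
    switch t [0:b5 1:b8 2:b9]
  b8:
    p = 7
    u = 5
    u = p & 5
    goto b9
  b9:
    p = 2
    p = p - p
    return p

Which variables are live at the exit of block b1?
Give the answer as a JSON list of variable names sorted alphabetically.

Block summaries:
  b0 def {g,t,u} use ∅
  b1 def {t} use ∅
  b2 def {p,u} use ∅
  b3 def {p} use {t}
  b4 def {u} use {t}
  b5 def {p,t} use {t}
  b6 def {g} use {g}
  b7 def {t,u} use {t}
  b8 def {p,u} use ∅
  b9 def {p} use ∅

Backward fixpoint:
  b0: in=∅ out={g,t}
  b1: in={g} out={g,t}
  b2: in={g,t} out={g,t}
  b3: in={t} out=∅
  b4: in={g,t} out={g}
  b5: in={t} out={t}
  b6: in={g} out=∅
  b7: in={t} out={t}
  b8: in=∅ out=∅
  b9: in=∅ out=∅

live-out(b1) = ["g", "t"]

Answer: ["g", "t"]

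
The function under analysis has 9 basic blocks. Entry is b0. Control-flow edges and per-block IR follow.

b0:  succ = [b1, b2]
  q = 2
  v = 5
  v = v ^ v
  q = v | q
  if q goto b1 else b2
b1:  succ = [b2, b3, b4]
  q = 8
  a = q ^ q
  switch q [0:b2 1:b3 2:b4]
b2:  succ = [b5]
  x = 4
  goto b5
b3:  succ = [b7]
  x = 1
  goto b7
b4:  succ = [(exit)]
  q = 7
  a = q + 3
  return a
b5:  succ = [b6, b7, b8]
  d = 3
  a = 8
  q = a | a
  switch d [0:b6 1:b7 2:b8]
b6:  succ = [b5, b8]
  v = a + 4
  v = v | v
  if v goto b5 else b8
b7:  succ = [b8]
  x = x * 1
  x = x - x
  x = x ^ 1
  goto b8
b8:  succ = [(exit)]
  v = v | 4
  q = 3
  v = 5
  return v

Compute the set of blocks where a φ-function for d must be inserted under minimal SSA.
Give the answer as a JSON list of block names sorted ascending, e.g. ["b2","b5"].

Answer: ["b5", "b7", "b8"]

Analysis:
idom tree: b1←b0 b2←b0 b3←b1 b4←b1 b5←b2 b6←b5 b7←b0 b8←b0
Dom at joins:
  b2: preds {b0,b1}: {b0} ∩ {b0,b1} = {b0}; idom=b0
  b5: preds {b2,b6}: {b0,b2} ∩ {b0,b2,b5,b6} = {b0,b2}; idom=b2
  b7: preds {b3,b5}: {b0,b1,b3} ∩ {b0,b2,b5} = {b0}; idom=b0
  b8: preds {b5,b6,b7}: {b0,b2,b5} ∩ {b0,b2,b5,b6} ∩ {b0,b7} = {b0}; idom=b0

DF derivation:
  b2←b0: walk · to b0
  b2←b1: walk b1 to b0
  b5←b2: walk · to b2
  b5←b6: walk b6→b5 to b2
  b7←b3: walk b3→b1 to b0
  b7←b5: walk b5→b2 to b0
  b8←b5: walk b5→b2 to b0
  b8←b6: walk b6→b5→b2 to b0
  b8←b7: walk b7 to b0
  b0: DF=∅
  b1: DF={b2,b7}
  b2: DF={b7,b8}
  b3: DF={b7}
  b4: DF=∅
  b5: DF={b5,b7,b8}
  b6: DF={b5,b8}
  b7: DF={b8}
  b8: DF=∅

φ for d: defs {b5}
  DF⁺ = {b5,b7,b8}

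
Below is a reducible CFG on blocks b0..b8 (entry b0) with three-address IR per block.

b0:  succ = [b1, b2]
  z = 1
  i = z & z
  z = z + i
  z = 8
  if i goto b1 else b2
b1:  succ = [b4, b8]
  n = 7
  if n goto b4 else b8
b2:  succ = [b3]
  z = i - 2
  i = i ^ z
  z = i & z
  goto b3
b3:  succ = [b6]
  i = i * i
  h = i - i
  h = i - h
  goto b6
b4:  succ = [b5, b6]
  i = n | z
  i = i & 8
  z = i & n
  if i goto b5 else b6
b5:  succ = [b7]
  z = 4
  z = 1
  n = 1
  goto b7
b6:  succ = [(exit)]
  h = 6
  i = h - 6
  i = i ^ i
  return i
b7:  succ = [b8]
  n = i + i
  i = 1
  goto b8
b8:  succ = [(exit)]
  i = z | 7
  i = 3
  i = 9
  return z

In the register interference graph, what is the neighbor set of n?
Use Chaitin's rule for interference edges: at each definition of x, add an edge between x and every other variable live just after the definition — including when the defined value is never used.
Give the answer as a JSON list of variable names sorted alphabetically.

Answer: ["i", "z"]

Working:
def/use:
  b0 def {i,z} use ∅
  b1 def {n} use ∅
  b2 def {i,z} use {i}
  b3 def {h,i} use {i}
  b4 def {i,z} use {n,z}
  b5 def {n,z} use ∅
  b6 def {h,i} use ∅
  b7 def {i,n} use {i}
  b8 def {i} use {z}

Live sets:
  live b0: ∅→{i,z}
  live b1: {z}→{n,z}
  live b2: {i}→{i}
  live b3: {i}→∅
  live b4: {n,z}→{i}
  live b5: {i}→{i,z}
  live b6: ∅→∅
  live b7: {i,z}→{z}
  live b8: {z}→∅

Conflict graph:
  h — {i}
  i — {h,n,z}
  n — {i,z}
  z — {i,n}

N(n) = ["i", "z"]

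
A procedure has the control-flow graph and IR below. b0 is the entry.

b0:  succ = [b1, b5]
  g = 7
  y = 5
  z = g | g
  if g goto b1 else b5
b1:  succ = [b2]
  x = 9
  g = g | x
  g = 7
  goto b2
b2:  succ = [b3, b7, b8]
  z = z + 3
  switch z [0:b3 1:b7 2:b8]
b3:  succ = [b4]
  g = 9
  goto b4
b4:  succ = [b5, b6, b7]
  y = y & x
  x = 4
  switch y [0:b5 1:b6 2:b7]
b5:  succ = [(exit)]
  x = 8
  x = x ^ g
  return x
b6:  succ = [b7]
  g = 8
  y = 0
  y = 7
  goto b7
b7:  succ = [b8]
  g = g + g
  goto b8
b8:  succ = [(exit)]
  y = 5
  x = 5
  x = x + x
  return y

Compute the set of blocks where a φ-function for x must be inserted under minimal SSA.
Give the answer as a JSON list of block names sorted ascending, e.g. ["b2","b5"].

Answer: ["b5", "b7", "b8"]

Analysis:
idom tree: b1←b0 b2←b1 b3←b2 b4←b3 b5←b0 b6←b4 b7←b2 b8←b2
Join-block Dom:
  b5: preds {b0,b4}: {b0} ∩ {b0,b1,b2,b3,b4} = {b0}; idom=b0
  b7: preds {b2,b4,b6}: {b0,b1,b2} ∩ {b0,b1,b2,b3,b4} ∩ {b0,b1,b2,b3,b4,b6} = {b0,b1,b2}; idom=b2
  b8: preds {b2,b7}: {b0,b1,b2} ∩ {b0,b1,b2,b7} = {b0,b1,b2}; idom=b2

DF derivation:
  b5←b0: walk · to b0
  b5←b4: walk b4→b3→b2→b1 to b0
  b7←b2: walk · to b2
  b7←b4: walk b4→b3 to b2
  b7←b6: walk b6→b4→b3 to b2
  b8←b2: walk · to b2
  b8←b7: walk b7 to b2
  DF(b0)=∅
  DF(b1)={b5}
  DF(b2)={b5}
  DF(b3)={b5,b7}
  DF(b4)={b5,b7}
  DF(b5)=∅
  DF(b6)={b7}
  DF(b7)={b8}
  DF(b8)=∅

φ for x: defs {b1,b4,b5,b8}
  DF⁺ = {b5,b7,b8}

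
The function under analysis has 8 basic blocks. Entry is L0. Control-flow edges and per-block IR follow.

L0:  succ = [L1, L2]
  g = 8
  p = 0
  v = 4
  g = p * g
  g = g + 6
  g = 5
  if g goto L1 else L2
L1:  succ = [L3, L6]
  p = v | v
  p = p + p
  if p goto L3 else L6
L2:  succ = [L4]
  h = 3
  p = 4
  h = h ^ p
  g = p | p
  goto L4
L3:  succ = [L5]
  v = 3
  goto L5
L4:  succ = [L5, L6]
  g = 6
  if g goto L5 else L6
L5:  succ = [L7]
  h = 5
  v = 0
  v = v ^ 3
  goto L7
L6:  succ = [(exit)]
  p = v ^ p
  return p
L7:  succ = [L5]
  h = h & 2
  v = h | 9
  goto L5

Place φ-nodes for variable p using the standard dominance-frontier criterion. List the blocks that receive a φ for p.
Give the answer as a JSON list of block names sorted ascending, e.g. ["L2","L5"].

idom tree: L1←L0 L2←L0 L3←L1 L4←L2 L5←L0 L6←L0 L7←L5
Dom at joins:
  L5: preds {L3,L4,L7}: {L0,L1,L3} ∩ {L0,L2,L4} ∩ {L0,L5,L7} = {L0}; idom=L0
  L6: preds {L1,L4}: {L0,L1} ∩ {L0,L2,L4} = {L0}; idom=L0

DF derivation:
  L5←L3: walk L3→L1 to L0
  L5←L4: walk L4→L2 to L0
  L5←L7: walk L7→L5 to L0
  L6←L1: walk L1 to L0
  L6←L4: walk L4→L2 to L0
  L0: DF=∅
  L1: DF={L5,L6}
  L2: DF={L5,L6}
  L3: DF={L5}
  L4: DF={L5,L6}
  L5: DF={L5}
  L6: DF=∅
  L7: DF={L5}

φ for p: defs {L0,L1,L2,L6}
  DF⁺ = {L5,L6}

Answer: ["L5", "L6"]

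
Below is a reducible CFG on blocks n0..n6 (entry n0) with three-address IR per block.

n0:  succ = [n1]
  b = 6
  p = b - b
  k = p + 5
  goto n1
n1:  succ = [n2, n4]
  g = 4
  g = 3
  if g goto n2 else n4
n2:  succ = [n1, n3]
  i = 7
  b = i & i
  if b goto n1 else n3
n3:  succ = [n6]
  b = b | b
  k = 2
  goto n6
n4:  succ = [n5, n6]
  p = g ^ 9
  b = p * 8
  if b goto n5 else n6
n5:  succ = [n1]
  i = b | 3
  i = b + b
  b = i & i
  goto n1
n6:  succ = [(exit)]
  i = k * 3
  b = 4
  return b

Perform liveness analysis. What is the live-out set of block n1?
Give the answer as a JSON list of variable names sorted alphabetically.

def/use:
  n0 def {b,k,p} use ∅
  n1 def {g} use ∅
  n2 def {b,i} use ∅
  n3 def {b,k} use {b}
  n4 def {b,p} use {g}
  n5 def {b,i} use {b}
  n6 def {b,i} use {k}

Live sets:
  n0 li=∅ lo={k}
  n1 li={k} lo={g,k}
  n2 li={k} lo={b,k}
  n3 li={b} lo={k}
  n4 li={g,k} lo={b,k}
  n5 li={b,k} lo={k}
  n6 li={k} lo=∅

live-out(n1) = ["g", "k"]

Answer: ["g", "k"]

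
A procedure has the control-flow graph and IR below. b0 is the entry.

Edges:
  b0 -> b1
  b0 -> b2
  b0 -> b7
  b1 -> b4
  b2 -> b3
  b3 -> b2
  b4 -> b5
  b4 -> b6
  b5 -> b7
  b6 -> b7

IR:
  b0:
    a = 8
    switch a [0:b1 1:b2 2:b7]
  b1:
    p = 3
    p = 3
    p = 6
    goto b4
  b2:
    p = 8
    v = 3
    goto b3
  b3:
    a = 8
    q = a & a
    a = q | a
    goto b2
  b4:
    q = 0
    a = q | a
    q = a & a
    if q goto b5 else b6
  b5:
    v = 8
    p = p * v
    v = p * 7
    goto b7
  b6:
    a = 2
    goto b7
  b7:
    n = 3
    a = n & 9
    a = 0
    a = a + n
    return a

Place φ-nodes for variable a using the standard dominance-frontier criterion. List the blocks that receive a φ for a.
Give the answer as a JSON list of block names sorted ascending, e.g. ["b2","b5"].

idom tree: b1←b0 b2←b0 b3←b2 b4←b1 b5←b4 b6←b4 b7←b0
Dom at joins:
  b2: preds {b0,b3}: {b0} ∩ {b0,b2,b3} = {b0}; idom=b0
  b7: preds {b0,b5,b6}: {b0} ∩ {b0,b1,b4,b5} ∩ {b0,b1,b4,b6} = {b0}; idom=b0

DF derivation:
  b2←b0: walk · to b0
  b2←b3: walk b3→b2 to b0
  b7←b0: walk · to b0
  b7←b5: walk b5→b4→b1 to b0
  b7←b6: walk b6→b4→b1 to b0
  DF(b0)=∅
  DF(b1)={b7}
  DF(b2)={b2}
  DF(b3)={b2}
  DF(b4)={b7}
  DF(b5)={b7}
  DF(b6)={b7}
  DF(b7)=∅

φ for a: defs {b0,b3,b4,b6,b7}
  DF⁺ = {b2,b7}

Answer: ["b2", "b7"]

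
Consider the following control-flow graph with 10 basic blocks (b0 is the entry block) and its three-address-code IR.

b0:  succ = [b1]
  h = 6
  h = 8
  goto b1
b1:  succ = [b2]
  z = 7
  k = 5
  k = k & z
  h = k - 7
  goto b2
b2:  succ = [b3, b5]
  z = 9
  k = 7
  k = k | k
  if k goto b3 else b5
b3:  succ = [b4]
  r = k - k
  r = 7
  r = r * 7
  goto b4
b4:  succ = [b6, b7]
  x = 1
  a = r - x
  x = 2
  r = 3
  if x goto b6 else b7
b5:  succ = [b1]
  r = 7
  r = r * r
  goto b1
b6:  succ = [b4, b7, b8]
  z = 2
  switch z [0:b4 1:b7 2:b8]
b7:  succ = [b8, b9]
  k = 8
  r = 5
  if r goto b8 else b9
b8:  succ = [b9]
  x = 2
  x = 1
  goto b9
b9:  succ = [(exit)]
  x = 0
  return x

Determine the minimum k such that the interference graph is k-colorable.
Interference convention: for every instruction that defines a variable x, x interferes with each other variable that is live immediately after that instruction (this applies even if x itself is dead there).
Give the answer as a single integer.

Answer: 2

Working:
Per-block:
  b0 def {h} use ∅
  b1 def {h,k,z} use ∅
  b2 def {k,z} use ∅
  b3 def {r} use {k}
  b4 def {a,r,x} use {r}
  b5 def {r} use ∅
  b6 def {z} use ∅
  b7 def {k,r} use ∅
  b8 def {x} use ∅
  b9 def {x} use ∅

Liveness:
  live b0: ∅→∅
  live b1: ∅→∅
  live b2: ∅→{k}
  live b3: {k}→{r}
  live b4: {r}→{r}
  live b5: ∅→∅
  live b6: {r}→{r}
  live b7: ∅→∅
  live b8: ∅→∅
  live b9: ∅→∅

Interfere edges:
  a: ∅
  h: ∅
  k: {z}
  r: {x,z}
  x: {r}
  z: {k,r}

Colouring:
  lower bound: {k,z} mutually conflict ⇒ χ ≥ 2
  assign a→r0 h→r0 k→r0 r→r0 x→r1 z→r1 — no edge inside a register ⇒ χ ≤ 2
  χ = 2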